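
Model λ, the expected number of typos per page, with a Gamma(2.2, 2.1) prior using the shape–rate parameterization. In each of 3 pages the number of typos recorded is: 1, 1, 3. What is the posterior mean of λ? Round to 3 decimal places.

Total count ∑xᵢ = 5 over n = 3 pages.
Gamma is conjugate to the Poisson likelihood: posterior is Gamma(shape = 2.2+5 = 7.2, rate = 2.1+3 = 5.1).
E[λ | data] = 7.2/5.1 = 1.412.

Posterior mean ≈ 1.412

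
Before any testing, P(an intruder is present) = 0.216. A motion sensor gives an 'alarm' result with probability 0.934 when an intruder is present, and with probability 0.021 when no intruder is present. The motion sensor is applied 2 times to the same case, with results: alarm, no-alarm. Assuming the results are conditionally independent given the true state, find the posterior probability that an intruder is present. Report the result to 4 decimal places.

Posterior P(H) ≈ 0.4524

Let H be the event that an intruder is present; start with P(H) = 0.216. P('alarm'|H) = 0.934, P('alarm'|¬H) = 0.021.
Update on result 1 ('alarm'): P(H) ← 0.934·0.2160 / (0.934·0.2160 + 0.021·0.7840) = 0.20174/0.21821 = 0.9245.
Update on result 2 ('no-alarm'): P(H) ← 0.066·0.9245 / (0.066·0.9245 + 0.979·0.0755) = 0.061020/0.13489 = 0.4524.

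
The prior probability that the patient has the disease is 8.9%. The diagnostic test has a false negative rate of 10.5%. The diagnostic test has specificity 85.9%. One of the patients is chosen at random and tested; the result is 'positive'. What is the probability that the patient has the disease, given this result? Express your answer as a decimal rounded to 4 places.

Write H for 'the patient has the disease'. Prior odds H:¬H = 0.089/0.911 = 0.097695. For the 'positive' outcome, the likelihood ratio is 0.895/0.141 = 6.3475.
Posterior odds = 0.097695 × 6.3475 = 0.62012, so P(H|E) = 0.62012/(1+0.62012) = 0.3828.

P(H | E) ≈ 0.3828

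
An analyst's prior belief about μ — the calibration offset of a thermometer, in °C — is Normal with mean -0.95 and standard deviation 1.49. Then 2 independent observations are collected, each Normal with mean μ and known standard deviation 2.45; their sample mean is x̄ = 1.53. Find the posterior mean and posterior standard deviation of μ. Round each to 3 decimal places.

With known σ, the Normal prior is conjugate. Weight on the data is w = (n/σ²)/(n/σ² + 1/τ₀²) = 0.333195/(0.333195+0.450430) = 0.42520.
Posterior mean = w·x̄ + (1−w)·μ₀ = 0.42520·1.53 + 0.57480·-0.95 = 0.104. Posterior variance = 1/(0.333195+0.450430) = 1.27612, so SD = 1.130.

Posterior mean ≈ 0.104; posterior SD ≈ 1.130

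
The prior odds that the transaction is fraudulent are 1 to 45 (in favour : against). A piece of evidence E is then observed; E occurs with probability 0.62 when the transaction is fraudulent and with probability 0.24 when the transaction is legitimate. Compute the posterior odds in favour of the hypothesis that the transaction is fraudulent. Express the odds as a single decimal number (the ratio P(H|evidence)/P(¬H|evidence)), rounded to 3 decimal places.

Posterior odds ≈ 0.057

Prior odds = 1/45 = 0.022222.
Likelihood ratio for E = 0.62/0.24 = 2.5833.
Posterior odds = prior odds × LR = 0.057407.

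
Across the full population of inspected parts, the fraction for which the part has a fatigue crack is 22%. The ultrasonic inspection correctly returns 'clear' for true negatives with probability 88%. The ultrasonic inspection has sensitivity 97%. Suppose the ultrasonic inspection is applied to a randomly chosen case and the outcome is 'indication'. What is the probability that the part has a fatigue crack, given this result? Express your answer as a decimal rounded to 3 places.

P(H | E) ≈ 0.695

Let H be the event that the part has a fatigue crack. P(H) = 0.22, so P(¬H) = 0.78. With E the 'indication' result, P(E|H) = 0.97 and P(E|¬H) = 0.12.
P(E) = 0.97·0.22 + 0.12·0.78 = 0.21340 + 0.093600 = 0.30700.
By Bayes' theorem, P(H|E) = 0.21340 / 0.30700 = 0.695.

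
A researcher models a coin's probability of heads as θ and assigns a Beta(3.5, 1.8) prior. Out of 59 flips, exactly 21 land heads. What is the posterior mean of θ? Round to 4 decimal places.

The binomial likelihood is conjugate to the Beta prior: with 21 successes and 38 failures, the posterior is Beta(3.5+21, 1.8+38) = Beta(24.5, 39.8).
E[θ | data] = 24.5/(24.5+39.8) = 0.3810.

Posterior mean ≈ 0.3810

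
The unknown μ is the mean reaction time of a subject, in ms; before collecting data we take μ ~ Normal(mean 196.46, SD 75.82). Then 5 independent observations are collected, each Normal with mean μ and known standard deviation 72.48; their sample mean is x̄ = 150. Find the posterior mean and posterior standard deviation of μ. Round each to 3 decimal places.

Posterior mean ≈ 157.179; posterior SD ≈ 29.805

With known σ, the Normal prior is conjugate. Weight on the data is w = (n/σ²)/(n/σ² + 1/τ₀²) = 0.00095177/(0.00095177+0.00017395) = 0.84547.
Posterior mean = w·x̄ + (1−w)·μ₀ = 0.84547·150 + 0.15453·196.46 = 157.179. Posterior variance = 1/(0.00095177+0.00017395) = 888.315, so SD = 29.805.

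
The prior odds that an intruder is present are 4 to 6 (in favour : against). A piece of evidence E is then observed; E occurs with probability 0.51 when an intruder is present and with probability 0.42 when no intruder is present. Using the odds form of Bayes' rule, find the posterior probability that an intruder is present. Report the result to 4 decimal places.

Posterior probability ≈ 0.4474

Prior odds = 4/6 = 0.66667. In log-odds, ln(0.66667) = -0.40547.
Add log likelihood ratio: ln(1.2143) = 0.19416.
Posterior log-odds = -0.21131, so posterior odds = exp(-0.21131) = 0.80952. Converting, P(H|E) = 0.80952/1.8095 = 0.4474.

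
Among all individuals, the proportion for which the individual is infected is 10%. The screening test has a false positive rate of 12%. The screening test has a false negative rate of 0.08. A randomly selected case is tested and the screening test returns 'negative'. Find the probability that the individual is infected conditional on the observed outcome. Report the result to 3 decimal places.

Write H for 'the individual is infected'. Prior odds H:¬H = 0.1/0.9 = 0.11111. For the 'negative' outcome, the likelihood ratio is 0.08/0.88 = 0.090909.
Posterior odds = 0.11111 × 0.090909 = 0.010101, so P(H|E) = 0.010101/(1+0.010101) = 0.010.

P(H | E) ≈ 0.010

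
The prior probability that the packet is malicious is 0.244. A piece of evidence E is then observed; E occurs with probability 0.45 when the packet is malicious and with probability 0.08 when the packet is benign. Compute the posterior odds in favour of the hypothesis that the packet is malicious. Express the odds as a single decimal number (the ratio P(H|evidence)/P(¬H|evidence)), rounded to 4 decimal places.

Prior odds = 0.244/(1−0.244) = 0.32275.
Likelihood ratio for E = 0.45/0.08 = 5.6250.
Posterior odds = prior odds × LR = 1.8155.

Posterior odds ≈ 1.8155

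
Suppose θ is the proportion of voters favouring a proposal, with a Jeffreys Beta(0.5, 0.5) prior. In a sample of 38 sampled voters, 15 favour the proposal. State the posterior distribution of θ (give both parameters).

The binomial likelihood is conjugate to the Beta prior: with 15 successes and 23 failures, the posterior is Beta(0.5+15, 0.5+23) = Beta(15.5, 23.5).

Posterior: Beta(15.5, 23.5)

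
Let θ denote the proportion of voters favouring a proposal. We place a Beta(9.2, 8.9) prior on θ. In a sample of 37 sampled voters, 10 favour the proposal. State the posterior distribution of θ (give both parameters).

The binomial likelihood is conjugate to the Beta prior: with 10 successes and 27 failures, the posterior is Beta(9.2+10, 8.9+27) = Beta(19.2, 35.9).

Posterior: Beta(19.2, 35.9)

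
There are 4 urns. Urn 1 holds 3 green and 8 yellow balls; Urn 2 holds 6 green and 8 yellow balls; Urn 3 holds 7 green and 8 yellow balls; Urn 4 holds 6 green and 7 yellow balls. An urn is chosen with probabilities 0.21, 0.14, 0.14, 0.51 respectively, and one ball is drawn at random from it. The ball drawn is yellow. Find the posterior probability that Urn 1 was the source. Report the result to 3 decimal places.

Tabulate prior·likelihood by source: [1] prior 0.21, lik 0.7273, product 0.1527; [2] prior 0.14, lik 0.5714, product 0.08000; [3] prior 0.14, lik 0.5333, product 0.07467; [4] prior 0.51, lik 0.5385, product 0.2746.
Normalizing constant = 0.58201; the posterior for Urn 1 is its product over the sum, 0.1527/0.58201 = 0.262.

Posterior probability ≈ 0.262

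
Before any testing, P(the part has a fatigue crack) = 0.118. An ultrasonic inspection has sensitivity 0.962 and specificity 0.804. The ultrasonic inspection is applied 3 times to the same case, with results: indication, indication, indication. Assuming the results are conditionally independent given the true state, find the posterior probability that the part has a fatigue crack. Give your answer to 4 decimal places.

Let H be the event that the part has a fatigue crack; start with P(H) = 0.118. P('indication'|H) = 0.962, P('indication'|¬H) = 0.196.
Update on result 1 ('indication'): P(H) ← 0.962·0.1180 / (0.962·0.1180 + 0.196·0.8820) = 0.11352/0.28639 = 0.3964.
Update on result 2 ('indication'): P(H) ← 0.962·0.3964 / (0.962·0.3964 + 0.196·0.6036) = 0.38131/0.49962 = 0.7632.
Update on result 3 ('indication'): P(H) ← 0.962·0.7632 / (0.962·0.7632 + 0.196·0.2368) = 0.73420/0.78061 = 0.9405.

Posterior P(H) ≈ 0.9405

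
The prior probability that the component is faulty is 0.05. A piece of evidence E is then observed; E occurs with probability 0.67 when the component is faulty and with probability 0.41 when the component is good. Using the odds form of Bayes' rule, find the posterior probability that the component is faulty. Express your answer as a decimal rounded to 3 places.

Posterior probability ≈ 0.079

Prior odds = 0.05/(1−0.05) = 0.052632. In log-odds, ln(0.052632) = -2.9444.
Add log likelihood ratio: ln(1.6341) = 0.49112.
Posterior log-odds = -2.4533, so posterior odds = exp(-2.4533) = 0.086008. Converting, P(H|E) = 0.086008/1.0860 = 0.079.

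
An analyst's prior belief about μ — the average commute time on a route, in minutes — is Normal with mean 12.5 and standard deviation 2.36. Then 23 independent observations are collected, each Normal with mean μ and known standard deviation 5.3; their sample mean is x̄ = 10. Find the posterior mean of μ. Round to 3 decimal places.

Posterior mean ≈ 10.450

With known σ, the Normal prior is conjugate. Weight on the data is w = (n/σ²)/(n/σ² + 1/τ₀²) = 0.818797/(0.818797+0.179546) = 0.82016.
Posterior mean = w·x̄ + (1−w)·μ₀ = 0.82016·10 + 0.17984·12.5 = 10.450.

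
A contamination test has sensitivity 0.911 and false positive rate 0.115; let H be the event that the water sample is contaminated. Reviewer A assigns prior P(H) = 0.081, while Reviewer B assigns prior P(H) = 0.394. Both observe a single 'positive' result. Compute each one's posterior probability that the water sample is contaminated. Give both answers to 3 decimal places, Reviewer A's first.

The likelihood ratio for a 'positive' result is 0.911/0.115 = 7.9217.
Reviewer A: prior odds 0.081/0.919 = 0.088139; posterior odds 0.69822; posterior probability 0.411.
Reviewer B: prior odds 0.394/0.606 = 0.65017; posterior odds 5.1504; posterior probability 0.837.

Reviewer A: 0.411; Reviewer B: 0.837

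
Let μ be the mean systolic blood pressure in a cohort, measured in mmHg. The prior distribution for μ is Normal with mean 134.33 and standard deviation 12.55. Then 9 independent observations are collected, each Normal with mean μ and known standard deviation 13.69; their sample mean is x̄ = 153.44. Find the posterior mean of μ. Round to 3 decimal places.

With known σ, the Normal prior is conjugate. Weight on the data is w = (n/σ²)/(n/σ² + 1/τ₀²) = 0.0480215/(0.0480215+0.00634911) = 0.88323.
Posterior mean = w·x̄ + (1−w)·μ₀ = 0.88323·153.44 + 0.11677·134.33 = 151.208.

Posterior mean ≈ 151.208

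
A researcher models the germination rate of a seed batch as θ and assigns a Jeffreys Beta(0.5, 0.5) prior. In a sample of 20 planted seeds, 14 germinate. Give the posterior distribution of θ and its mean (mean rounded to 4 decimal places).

Observing 14 successes and 6 failures updates Beta(0.5, 0.5) by adding the success and failure counts to the two shape parameters: α = 0.5+14 = 14.5, β = 0.5+6 = 6.5.
E[θ | data] = 14.5/(14.5+6.5) = 0.6905.

Posterior: Beta(14.5, 6.5); mean ≈ 0.6905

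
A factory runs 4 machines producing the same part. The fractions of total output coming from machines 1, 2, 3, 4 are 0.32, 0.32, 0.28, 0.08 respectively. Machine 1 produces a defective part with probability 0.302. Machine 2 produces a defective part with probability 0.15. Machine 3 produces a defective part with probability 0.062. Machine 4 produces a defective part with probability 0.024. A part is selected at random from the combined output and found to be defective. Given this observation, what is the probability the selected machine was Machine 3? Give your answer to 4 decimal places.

Posterior probability ≈ 0.1059

P(defective|M1) = 0.302; P(defective|M2) = 0.15; P(defective|M3) = 0.062; P(defective|M4) = 0.024.
Prior × likelihood for each source: 0.32·0.302=0.09664, 0.32·0.15=0.04800, 0.28·0.062=0.01736, 0.08·0.024=0.001920. Summing gives P(defective) = 0.16392.
P(Machine 3 | defective) = 0.01736 / 0.16392 = 0.1059.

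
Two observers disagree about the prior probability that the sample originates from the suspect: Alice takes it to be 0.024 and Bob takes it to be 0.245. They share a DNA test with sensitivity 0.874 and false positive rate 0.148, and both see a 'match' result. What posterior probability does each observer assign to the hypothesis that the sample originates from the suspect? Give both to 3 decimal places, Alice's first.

Alice: 0.127; Bob: 0.657

P('+'|H) = 0.874, P('+'|¬H) = 0.148.
Alice: numerator 0.874·0.024 = 0.020976; evidence = 0.020976+0.148·0.976 = 0.16542; posterior = 0.127.
Bob: numerator 0.874·0.245 = 0.21413; evidence = 0.21413+0.148·0.755 = 0.32587; posterior = 0.657.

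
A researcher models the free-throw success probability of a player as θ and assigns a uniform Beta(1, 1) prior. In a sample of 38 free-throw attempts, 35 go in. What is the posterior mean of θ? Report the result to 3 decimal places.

Observing 35 successes and 3 failures updates Beta(1, 1) by adding the success and failure counts to the two shape parameters: α = 1+35 = 36, β = 1+3 = 4.
Posterior mean = α/(α+β) = 36/40 = 0.900.

Posterior mean ≈ 0.900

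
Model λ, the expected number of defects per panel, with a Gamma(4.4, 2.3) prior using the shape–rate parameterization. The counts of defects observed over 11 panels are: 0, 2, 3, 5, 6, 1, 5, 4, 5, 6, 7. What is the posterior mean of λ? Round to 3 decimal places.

Posterior mean ≈ 3.639

The Poisson likelihood adds the total count to the shape and the number of exposure periods to the rate. Here ∑xᵢ = 44 and n = 11, so shape 4.4→48.4 and rate 2.3→13.3.
Posterior mean = shape/rate = 48.4/13.3 = 3.639.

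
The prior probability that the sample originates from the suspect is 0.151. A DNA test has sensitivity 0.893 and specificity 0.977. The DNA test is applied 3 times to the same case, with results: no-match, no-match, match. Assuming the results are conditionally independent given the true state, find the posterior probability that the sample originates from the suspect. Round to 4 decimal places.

Posterior P(H) ≈ 0.0765

With H the event that the sample originates from the suspect, the joint likelihood of the observed sequence is P(data|H) = 0.107·0.107·0.893 = 0.010224 and P(data|¬H) = 0.977·0.977·0.023 = 0.021954.
Bayes: P(H|data) = 0.151·0.010224 / (0.151·0.010224 + 0.849·0.021954) = 0.0015438/0.020183 = 0.0765.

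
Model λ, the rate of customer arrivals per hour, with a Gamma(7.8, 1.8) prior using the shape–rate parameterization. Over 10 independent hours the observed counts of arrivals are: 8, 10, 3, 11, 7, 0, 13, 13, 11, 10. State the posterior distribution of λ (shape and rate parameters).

Posterior: Gamma(shape=93.8, rate=11.8)

The Poisson likelihood adds the total count to the shape and the number of exposure periods to the rate. Here ∑xᵢ = 86 and n = 10, so shape 7.8→93.8 and rate 1.8→11.8.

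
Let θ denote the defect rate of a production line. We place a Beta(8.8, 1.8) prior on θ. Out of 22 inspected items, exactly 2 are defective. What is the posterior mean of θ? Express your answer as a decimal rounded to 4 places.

Observing 2 successes and 20 failures updates Beta(8.8, 1.8) by adding the success and failure counts to the two shape parameters: α = 8.8+2 = 10.8, β = 1.8+20 = 21.8.
Posterior mean = α/(α+β) = 10.8/32.6 = 0.3313.

Posterior mean ≈ 0.3313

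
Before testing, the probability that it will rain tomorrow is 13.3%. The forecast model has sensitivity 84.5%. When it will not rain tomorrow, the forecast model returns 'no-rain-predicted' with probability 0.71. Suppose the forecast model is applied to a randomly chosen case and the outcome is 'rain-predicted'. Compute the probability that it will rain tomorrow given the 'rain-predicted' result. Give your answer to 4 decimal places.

P(H | E) ≈ 0.3089

Write H for 'it will rain tomorrow'. Prior odds H:¬H = 0.133/0.867 = 0.15340. For the 'rain-predicted' outcome, the likelihood ratio is 0.845/0.29 = 2.9138.
Posterior odds = 0.15340 × 2.9138 = 0.44698, so P(H|E) = 0.44698/(1+0.44698) = 0.3089.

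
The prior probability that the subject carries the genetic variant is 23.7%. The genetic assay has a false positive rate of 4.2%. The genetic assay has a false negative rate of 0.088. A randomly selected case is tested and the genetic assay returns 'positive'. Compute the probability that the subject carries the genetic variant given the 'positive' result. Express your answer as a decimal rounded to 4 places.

Write H for 'the subject carries the genetic variant'. Prior odds H:¬H = 0.237/0.763 = 0.31062. For the 'positive' outcome, the likelihood ratio is 0.912/0.042 = 21.714.
Posterior odds = 0.31062 × 21.714 = 6.7448, so P(H|E) = 6.7448/(1+6.7448) = 0.8709.

P(H | E) ≈ 0.8709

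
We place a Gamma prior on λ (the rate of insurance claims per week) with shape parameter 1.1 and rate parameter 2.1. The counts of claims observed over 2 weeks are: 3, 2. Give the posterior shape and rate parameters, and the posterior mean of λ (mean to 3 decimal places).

The Poisson likelihood adds the total count to the shape and the number of exposure periods to the rate. Here ∑xᵢ = 5 and n = 2, so shape 1.1→6.1 and rate 2.1→4.1.
Posterior mean = shape/rate = 6.1/4.1 = 1.488.

Posterior: Gamma(shape=6.1, rate=4.1); mean ≈ 1.488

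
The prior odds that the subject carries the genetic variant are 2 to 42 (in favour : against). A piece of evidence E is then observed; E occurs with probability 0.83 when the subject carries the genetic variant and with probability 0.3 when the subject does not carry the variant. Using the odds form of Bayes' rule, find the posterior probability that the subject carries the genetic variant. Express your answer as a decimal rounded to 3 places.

Posterior probability ≈ 0.116

Prior odds = 2/42 = 0.047619. In log-odds, ln(0.047619) = -3.0445.
Add log likelihood ratio: ln(2.7667) = 1.0176.
Posterior log-odds = -2.0269, so posterior odds = exp(-2.0269) = 0.13175. Converting, P(H|E) = 0.13175/1.1317 = 0.116.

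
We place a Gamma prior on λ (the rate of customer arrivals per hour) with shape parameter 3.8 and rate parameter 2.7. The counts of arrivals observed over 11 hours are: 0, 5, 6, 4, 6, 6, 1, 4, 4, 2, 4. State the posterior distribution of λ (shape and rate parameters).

Posterior: Gamma(shape=45.8, rate=13.7)

Total count ∑xᵢ = 42 over n = 11 hours.
Gamma is conjugate to the Poisson likelihood: posterior is Gamma(shape = 3.8+42 = 45.8, rate = 2.7+11 = 13.7).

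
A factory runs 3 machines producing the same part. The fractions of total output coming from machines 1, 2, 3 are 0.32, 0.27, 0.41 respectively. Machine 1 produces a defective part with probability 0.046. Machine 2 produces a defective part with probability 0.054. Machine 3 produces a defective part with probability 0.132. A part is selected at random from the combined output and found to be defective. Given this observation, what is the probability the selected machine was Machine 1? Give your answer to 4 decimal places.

P(defective|M1) = 0.046; P(defective|M2) = 0.054; P(defective|M3) = 0.132.
Prior × likelihood for each source: 0.32·0.046=0.01472, 0.27·0.054=0.01458, 0.41·0.132=0.05412. Summing gives P(defective) = 0.083420.
P(Machine 1 | defective) = 0.01472 / 0.083420 = 0.1765.

Posterior probability ≈ 0.1765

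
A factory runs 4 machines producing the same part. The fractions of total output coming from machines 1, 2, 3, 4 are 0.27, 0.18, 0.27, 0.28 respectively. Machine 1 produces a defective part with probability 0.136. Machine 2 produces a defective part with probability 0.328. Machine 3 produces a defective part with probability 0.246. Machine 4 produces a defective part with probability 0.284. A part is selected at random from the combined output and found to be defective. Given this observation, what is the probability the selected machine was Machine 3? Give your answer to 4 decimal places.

Posterior probability ≈ 0.2748

Tabulate prior·likelihood by source: [1] prior 0.27, lik 0.136, product 0.03672; [2] prior 0.18, lik 0.328, product 0.05904; [3] prior 0.27, lik 0.246, product 0.06642; [4] prior 0.28, lik 0.284, product 0.07952.
Normalizing constant = 0.24170; the posterior for Machine 3 is its product over the sum, 0.06642/0.24170 = 0.2748.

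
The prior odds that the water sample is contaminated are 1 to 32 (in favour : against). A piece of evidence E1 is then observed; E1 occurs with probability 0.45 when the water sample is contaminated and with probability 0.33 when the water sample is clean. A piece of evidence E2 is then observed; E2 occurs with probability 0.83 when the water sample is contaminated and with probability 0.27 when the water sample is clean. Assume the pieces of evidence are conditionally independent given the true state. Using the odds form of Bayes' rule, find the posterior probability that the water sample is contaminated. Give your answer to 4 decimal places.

Posterior probability ≈ 0.1158

Prior odds = 1/32 = 0.031250.
Likelihood ratio for E1 = 0.45/0.33 = 1.3636.
Likelihood ratio for E2 = 0.83/0.27 = 3.0741.
Posterior odds = prior odds × LR₁ × LR₂ = 0.13100.
Posterior probability = odds/(1+odds) = 0.13100/1.1310 = 0.1158.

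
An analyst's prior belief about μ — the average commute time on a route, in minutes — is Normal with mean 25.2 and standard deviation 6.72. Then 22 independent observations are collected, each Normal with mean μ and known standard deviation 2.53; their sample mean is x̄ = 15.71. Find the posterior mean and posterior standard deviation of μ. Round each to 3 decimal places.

Posterior mean ≈ 15.771; posterior SD ≈ 0.538

Prior precision 1/τ₀² = 1/6.72² = 0.0221443; data precision n/σ² = 22/2.53² = 3.43702.
Posterior precision = 0.0221443 + 3.43702 = 3.45916, giving posterior SD = 1/√3.45916 = 0.538.
Posterior mean = (0.0221443·25.2 + 3.43702·15.71) / 3.45916 = 15.771.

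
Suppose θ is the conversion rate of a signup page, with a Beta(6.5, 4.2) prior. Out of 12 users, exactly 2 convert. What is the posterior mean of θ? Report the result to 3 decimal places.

Posterior mean ≈ 0.374

Observing 2 successes and 10 failures updates Beta(6.5, 4.2) by adding the success and failure counts to the two shape parameters: α = 6.5+2 = 8.5, β = 4.2+10 = 14.2.
E[θ | data] = 8.5/(8.5+14.2) = 0.374.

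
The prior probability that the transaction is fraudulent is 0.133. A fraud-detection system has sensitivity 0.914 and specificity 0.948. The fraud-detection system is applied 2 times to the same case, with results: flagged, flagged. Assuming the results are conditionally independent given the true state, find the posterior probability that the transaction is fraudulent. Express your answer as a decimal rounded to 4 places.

Posterior P(H) ≈ 0.9793

With H the event that the transaction is fraudulent, the joint likelihood of the observed sequence is P(data|H) = 0.914·0.914 = 0.83540 and P(data|¬H) = 0.052·0.052 = 0.0027040.
Bayes: P(H|data) = 0.133·0.83540 / (0.133·0.83540 + 0.867·0.0027040) = 0.11111/0.11345 = 0.9793.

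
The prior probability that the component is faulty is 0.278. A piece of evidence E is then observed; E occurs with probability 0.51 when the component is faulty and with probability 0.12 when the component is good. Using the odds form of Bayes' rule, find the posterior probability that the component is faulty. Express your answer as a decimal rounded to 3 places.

Prior odds = 0.278/(1−0.278) = 0.38504. In log-odds, ln(0.38504) = -0.95440.
Add log likelihood ratio: ln(4.2500) = 1.4469.
Posterior log-odds = 0.49251, so posterior odds = exp(0.49251) = 1.6364. Converting, P(H|E) = 1.6364/2.6364 = 0.621.

Posterior probability ≈ 0.621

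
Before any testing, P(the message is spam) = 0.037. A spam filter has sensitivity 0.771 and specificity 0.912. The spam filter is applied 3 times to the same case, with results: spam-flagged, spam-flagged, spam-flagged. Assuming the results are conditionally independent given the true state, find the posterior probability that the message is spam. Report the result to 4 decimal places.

Posterior P(H) ≈ 0.9627

Let H be the event that the message is spam; start with P(H) = 0.037. P('spam-flagged'|H) = 0.771, P('spam-flagged'|¬H) = 0.088.
Update on result 1 ('spam-flagged'): P(H) ← 0.771·0.0370 / (0.771·0.0370 + 0.088·0.9630) = 0.028527/0.11327 = 0.2518.
Update on result 2 ('spam-flagged'): P(H) ← 0.771·0.2518 / (0.771·0.2518 + 0.088·0.7482) = 0.19417/0.26001 = 0.7468.
Update on result 3 ('spam-flagged'): P(H) ← 0.771·0.7468 / (0.771·0.7468 + 0.088·0.2532) = 0.57578/0.59806 = 0.9627.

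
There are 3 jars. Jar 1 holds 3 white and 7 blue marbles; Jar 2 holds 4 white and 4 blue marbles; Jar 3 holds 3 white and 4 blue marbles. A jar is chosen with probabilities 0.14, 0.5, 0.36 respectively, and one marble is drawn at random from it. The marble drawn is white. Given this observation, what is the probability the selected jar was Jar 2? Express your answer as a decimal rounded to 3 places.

Tabulate prior·likelihood by source: [1] prior 0.14, lik 0.3, product 0.04200; [2] prior 0.5, lik 0.5, product 0.2500; [3] prior 0.36, lik 0.4286, product 0.1543.
Normalizing constant = 0.44629; the posterior for Jar 2 is its product over the sum, 0.2500/0.44629 = 0.560.

Posterior probability ≈ 0.560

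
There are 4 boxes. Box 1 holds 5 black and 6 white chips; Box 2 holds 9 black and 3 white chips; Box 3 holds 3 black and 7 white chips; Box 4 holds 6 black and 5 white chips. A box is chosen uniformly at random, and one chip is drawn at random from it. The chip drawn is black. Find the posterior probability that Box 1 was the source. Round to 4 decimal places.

Posterior probability ≈ 0.2217

P(black|Box 1) = 0.4545; P(black|Box 2) = 0.75; P(black|Box 3) = 0.3; P(black|Box 4) = 0.5455.
Prior × likelihood for each source: 0.25·0.4545=0.1136, 0.25·0.75=0.1875, 0.25·0.3=0.07500, 0.25·0.5455=0.1364. Summing gives P(black) = 0.51250.
P(Box 1 | black) = 0.1136 / 0.51250 = 0.2217.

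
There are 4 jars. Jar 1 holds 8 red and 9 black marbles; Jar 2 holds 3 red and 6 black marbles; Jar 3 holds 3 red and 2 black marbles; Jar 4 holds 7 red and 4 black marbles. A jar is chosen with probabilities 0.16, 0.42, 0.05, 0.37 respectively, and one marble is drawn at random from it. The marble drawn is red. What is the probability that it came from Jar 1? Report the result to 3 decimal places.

Posterior probability ≈ 0.157

Tabulate prior·likelihood by source: [1] prior 0.16, lik 0.4706, product 0.07529; [2] prior 0.42, lik 0.3333, product 0.1400; [3] prior 0.05, lik 0.6, product 0.03000; [4] prior 0.37, lik 0.6364, product 0.2355.
Normalizing constant = 0.48075; the posterior for Jar 1 is its product over the sum, 0.07529/0.48075 = 0.157.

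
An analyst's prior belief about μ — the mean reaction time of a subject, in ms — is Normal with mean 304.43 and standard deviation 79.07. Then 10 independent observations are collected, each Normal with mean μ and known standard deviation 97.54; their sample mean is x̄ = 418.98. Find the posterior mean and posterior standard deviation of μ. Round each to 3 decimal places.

Posterior mean ≈ 403.851; posterior SD ≈ 28.736

With known σ, the Normal prior is conjugate. Weight on the data is w = (n/σ²)/(n/σ² + 1/τ₀²) = 0.00105108/(0.00105108+0.00015995) = 0.86792.
Posterior mean = w·x̄ + (1−w)·μ₀ = 0.86792·418.98 + 0.13208·304.43 = 403.851. Posterior variance = 1/(0.00105108+0.00015995) = 825.747, so SD = 28.736.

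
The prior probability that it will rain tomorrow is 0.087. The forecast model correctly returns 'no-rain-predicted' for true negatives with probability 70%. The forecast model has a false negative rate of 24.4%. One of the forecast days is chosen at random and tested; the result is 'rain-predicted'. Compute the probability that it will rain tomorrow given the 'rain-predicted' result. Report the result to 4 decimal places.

Let H be the event that it will rain tomorrow. P(H) = 0.087, so P(¬H) = 0.913. With E the 'rain-predicted' result, P(E|H) = 0.756 and P(E|¬H) = 0.3.
P(E) = 0.756·0.087 + 0.3·0.913 = 0.065772 + 0.27390 = 0.33967.
By Bayes' theorem, P(H|E) = 0.065772 / 0.33967 = 0.1936.

P(H | E) ≈ 0.1936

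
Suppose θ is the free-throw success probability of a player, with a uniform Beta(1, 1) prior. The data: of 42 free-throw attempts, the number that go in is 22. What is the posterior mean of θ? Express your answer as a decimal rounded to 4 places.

Posterior mean ≈ 0.5227

Observing 22 successes and 20 failures updates Beta(1, 1) by adding the success and failure counts to the two shape parameters: α = 1+22 = 23, β = 1+20 = 21.
Posterior mean = α/(α+β) = 23/44 = 0.5227.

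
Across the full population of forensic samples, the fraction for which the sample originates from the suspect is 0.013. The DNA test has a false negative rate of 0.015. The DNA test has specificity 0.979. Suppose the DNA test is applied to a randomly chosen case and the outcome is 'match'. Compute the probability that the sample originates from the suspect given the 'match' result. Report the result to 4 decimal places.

Write H for 'the sample originates from the suspect'. Prior odds H:¬H = 0.013/0.987 = 0.013171. For the 'match' outcome, the likelihood ratio is 0.985/0.021 = 46.905.
Posterior odds = 0.013171 × 46.905 = 0.61779, so P(H|E) = 0.61779/(1+0.61779) = 0.3819.

P(H | E) ≈ 0.3819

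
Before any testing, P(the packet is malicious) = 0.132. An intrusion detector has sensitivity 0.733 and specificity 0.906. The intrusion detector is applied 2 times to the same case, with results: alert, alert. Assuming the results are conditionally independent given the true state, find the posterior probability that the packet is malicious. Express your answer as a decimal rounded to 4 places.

With H the event that the packet is malicious, the joint likelihood of the observed sequence is P(data|H) = 0.733·0.733 = 0.53729 and P(data|¬H) = 0.094·0.094 = 0.0088360.
Bayes: P(H|data) = 0.132·0.53729 / (0.132·0.53729 + 0.868·0.0088360) = 0.070922/0.078592 = 0.9024.

Posterior P(H) ≈ 0.9024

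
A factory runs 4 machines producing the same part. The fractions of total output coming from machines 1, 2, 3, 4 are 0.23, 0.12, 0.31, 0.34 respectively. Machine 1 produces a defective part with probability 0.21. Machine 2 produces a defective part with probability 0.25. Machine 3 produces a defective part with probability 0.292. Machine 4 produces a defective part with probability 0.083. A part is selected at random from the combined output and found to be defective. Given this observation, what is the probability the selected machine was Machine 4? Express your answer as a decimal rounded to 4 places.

Posterior probability ≈ 0.1432

P(defective|M1) = 0.21; P(defective|M2) = 0.25; P(defective|M3) = 0.292; P(defective|M4) = 0.083.
Prior × likelihood for each source: 0.23·0.21=0.04830, 0.12·0.25=0.03000, 0.31·0.292=0.09052, 0.34·0.083=0.02822. Summing gives P(defective) = 0.19704.
P(Machine 4 | defective) = 0.02822 / 0.19704 = 0.1432.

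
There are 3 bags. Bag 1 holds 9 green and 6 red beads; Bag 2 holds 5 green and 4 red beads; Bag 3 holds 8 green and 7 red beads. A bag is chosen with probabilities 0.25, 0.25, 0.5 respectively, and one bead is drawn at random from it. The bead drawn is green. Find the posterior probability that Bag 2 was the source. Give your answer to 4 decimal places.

Tabulate prior·likelihood by source: [1] prior 0.25, lik 0.6, product 0.1500; [2] prior 0.25, lik 0.5556, product 0.1389; [3] prior 0.5, lik 0.5333, product 0.2667.
Normalizing constant = 0.55556; the posterior for Bag 2 is its product over the sum, 0.1389/0.55556 = 0.2500.

Posterior probability ≈ 0.2500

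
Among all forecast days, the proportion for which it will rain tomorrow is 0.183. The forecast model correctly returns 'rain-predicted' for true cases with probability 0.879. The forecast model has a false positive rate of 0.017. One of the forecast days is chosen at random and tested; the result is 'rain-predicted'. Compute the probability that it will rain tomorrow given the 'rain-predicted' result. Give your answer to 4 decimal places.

Write H for 'it will rain tomorrow'. Prior odds H:¬H = 0.183/0.817 = 0.22399. For the 'rain-predicted' outcome, the likelihood ratio is 0.879/0.017 = 51.706.
Posterior odds = 0.22399 × 51.706 = 11.582, so P(H|E) = 11.582/(1+11.582) = 0.9205.

P(H | E) ≈ 0.9205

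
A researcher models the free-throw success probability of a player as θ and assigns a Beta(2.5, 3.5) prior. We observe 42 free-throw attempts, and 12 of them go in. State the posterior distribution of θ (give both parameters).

Posterior: Beta(14.5, 33.5)

The binomial likelihood is conjugate to the Beta prior: with 12 successes and 30 failures, the posterior is Beta(2.5+12, 3.5+30) = Beta(14.5, 33.5).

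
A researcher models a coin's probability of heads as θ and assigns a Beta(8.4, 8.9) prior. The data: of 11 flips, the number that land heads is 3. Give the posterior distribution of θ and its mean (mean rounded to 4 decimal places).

The binomial likelihood is conjugate to the Beta prior: with 3 successes and 8 failures, the posterior is Beta(8.4+3, 8.9+8) = Beta(11.4, 16.9).
Posterior mean = α/(α+β) = 11.4/28.3 = 0.4028.

Posterior: Beta(11.4, 16.9); mean ≈ 0.4028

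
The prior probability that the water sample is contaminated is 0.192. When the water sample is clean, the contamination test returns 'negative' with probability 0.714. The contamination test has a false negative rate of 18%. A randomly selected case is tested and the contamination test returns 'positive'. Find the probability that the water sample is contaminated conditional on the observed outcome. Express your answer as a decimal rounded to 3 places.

Let H be the event that the water sample is contaminated. P(H) = 0.192, so P(¬H) = 0.808. With E the 'positive' result, P(E|H) = 0.82 and P(E|¬H) = 0.286.
P(E) = 0.82·0.192 + 0.286·0.808 = 0.15744 + 0.23109 = 0.38853.
By Bayes' theorem, P(H|E) = 0.15744 / 0.38853 = 0.405.

P(H | E) ≈ 0.405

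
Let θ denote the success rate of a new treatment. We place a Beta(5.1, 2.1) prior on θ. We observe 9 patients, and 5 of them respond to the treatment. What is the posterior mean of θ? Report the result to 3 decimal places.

The binomial likelihood is conjugate to the Beta prior: with 5 successes and 4 failures, the posterior is Beta(5.1+5, 2.1+4) = Beta(10.1, 6.1).
E[θ | data] = 10.1/(10.1+6.1) = 0.623.

Posterior mean ≈ 0.623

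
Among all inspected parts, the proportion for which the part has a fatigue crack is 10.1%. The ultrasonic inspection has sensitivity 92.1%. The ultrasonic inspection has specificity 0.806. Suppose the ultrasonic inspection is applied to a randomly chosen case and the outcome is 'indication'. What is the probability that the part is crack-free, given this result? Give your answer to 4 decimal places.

P(¬H | E) ≈ 0.6522

Write H for 'the part has a fatigue crack'. Prior odds H:¬H = 0.101/0.899 = 0.11235. For the 'indication' outcome, the likelihood ratio is 0.921/0.194 = 4.7474.
Posterior odds = 0.11235 × 4.7474 = 0.53336, so P(H|E) = 0.53336/(1+0.53336) = 0.3478. Then P(¬H|E) = 1 − 0.3478 = 0.6522.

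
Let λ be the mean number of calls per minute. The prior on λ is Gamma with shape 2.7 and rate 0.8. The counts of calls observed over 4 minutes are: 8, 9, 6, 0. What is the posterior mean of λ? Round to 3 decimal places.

The Poisson likelihood adds the total count to the shape and the number of exposure periods to the rate. Here ∑xᵢ = 23 and n = 4, so shape 2.7→25.7 and rate 0.8→4.8.
E[λ | data] = 25.7/4.8 = 5.354.

Posterior mean ≈ 5.354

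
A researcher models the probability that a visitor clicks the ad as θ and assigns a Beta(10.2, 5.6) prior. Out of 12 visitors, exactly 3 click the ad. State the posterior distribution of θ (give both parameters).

Posterior: Beta(13.2, 14.6)

Observing 3 successes and 9 failures updates Beta(10.2, 5.6) by adding the success and failure counts to the two shape parameters: α = 10.2+3 = 13.2, β = 5.6+9 = 14.6.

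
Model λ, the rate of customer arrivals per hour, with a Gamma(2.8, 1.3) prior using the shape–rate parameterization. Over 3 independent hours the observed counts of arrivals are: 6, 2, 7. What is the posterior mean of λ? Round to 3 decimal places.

The Poisson likelihood adds the total count to the shape and the number of exposure periods to the rate. Here ∑xᵢ = 15 and n = 3, so shape 2.8→17.8 and rate 1.3→4.3.
E[λ | data] = 17.8/4.3 = 4.140.

Posterior mean ≈ 4.140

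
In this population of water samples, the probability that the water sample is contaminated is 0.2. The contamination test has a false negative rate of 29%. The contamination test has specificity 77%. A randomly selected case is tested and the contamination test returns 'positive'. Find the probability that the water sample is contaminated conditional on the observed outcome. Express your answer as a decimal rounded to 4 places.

Write H for 'the water sample is contaminated'. Prior odds H:¬H = 0.2/0.8 = 0.25000. For the 'positive' outcome, the likelihood ratio is 0.71/0.23 = 3.0870.
Posterior odds = 0.25000 × 3.0870 = 0.77174, so P(H|E) = 0.77174/(1+0.77174) = 0.4356.

P(H | E) ≈ 0.4356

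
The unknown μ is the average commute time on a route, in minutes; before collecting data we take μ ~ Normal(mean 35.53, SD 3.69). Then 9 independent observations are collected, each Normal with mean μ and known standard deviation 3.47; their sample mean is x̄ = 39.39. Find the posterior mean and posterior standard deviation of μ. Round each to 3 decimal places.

Prior precision 1/τ₀² = 1/3.69² = 0.0734425; data precision n/σ² = 9/3.47² = 0.747452.
Posterior precision = 0.0734425 + 0.747452 = 0.820895, giving posterior SD = 1/√0.820895 = 1.104.
Posterior mean = (0.0734425·35.53 + 0.747452·39.39) / 0.820895 = 39.045.

Posterior mean ≈ 39.045; posterior SD ≈ 1.104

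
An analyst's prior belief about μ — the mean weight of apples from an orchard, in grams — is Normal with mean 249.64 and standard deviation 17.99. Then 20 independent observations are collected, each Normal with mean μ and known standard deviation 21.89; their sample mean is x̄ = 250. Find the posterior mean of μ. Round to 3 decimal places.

Prior precision 1/τ₀² = 1/17.99² = 0.00308985; data precision n/σ² = 20/21.89² = 0.0417387.
Posterior precision = 0.00308985 + 0.0417387 = 0.0448285.
Posterior mean = (0.00308985·249.64 + 0.0417387·250) / 0.0448285 = 249.975.

Posterior mean ≈ 249.975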